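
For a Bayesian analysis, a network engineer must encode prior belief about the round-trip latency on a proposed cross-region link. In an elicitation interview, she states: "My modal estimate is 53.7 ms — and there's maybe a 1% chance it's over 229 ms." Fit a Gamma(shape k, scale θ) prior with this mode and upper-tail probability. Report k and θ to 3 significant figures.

Gamma(k,θ) with k>1 has mode (k−1)θ, so θ = 53.7/(k−1).
Need P(X < 229) = 0.99 with θ tied to k this way. Start at k = 2, θ = 53.7: P(X<229) ≈ 0.926.
Too low — raise k to concentrate. Iterating converges to k ≈ 2.95.
Then θ = 53.7/(2.95−1) ≈ 27.5.

k ≈ 2.95, θ ≈ 27.5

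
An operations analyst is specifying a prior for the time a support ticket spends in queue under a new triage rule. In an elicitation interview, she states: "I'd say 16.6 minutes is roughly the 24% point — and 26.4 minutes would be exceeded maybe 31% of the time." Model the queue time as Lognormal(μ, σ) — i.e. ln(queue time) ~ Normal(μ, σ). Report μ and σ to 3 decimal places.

If T ~ Lognormal(μ,σ) then ln T ~ Normal(μ,σ), so the p-quantile of ln T is μ + z_p·σ.
ln(16.6) = 2.809 and ln(26.4) = 3.273; z_{0.24} = -0.7063, z_{0.69} = 0.4959.
σ = (3.273 − 2.809)/(0.4959 − (-0.7063)) = 0.386.
μ = 2.809 − (-0.7063)·0.386 = 3.082.

μ ≈ 3.082, σ ≈ 0.386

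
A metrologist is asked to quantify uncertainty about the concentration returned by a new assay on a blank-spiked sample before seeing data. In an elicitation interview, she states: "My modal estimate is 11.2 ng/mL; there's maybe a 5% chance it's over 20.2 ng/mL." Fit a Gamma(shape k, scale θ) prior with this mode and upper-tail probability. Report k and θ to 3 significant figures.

Gamma(k,θ) with k>1 has mode (k−1)θ, so θ = 11.2/(k−1).
Need P(X < 20.2) = 0.95 with θ tied to k this way. Start at k = 2, θ = 11.2: P(X<20.2) ≈ 0.538.
Too low — raise k to concentrate. Iterating converges to k ≈ 9.01.
Then θ = 11.2/(9.01−1) ≈ 1.4.

k ≈ 9.01, θ ≈ 1.4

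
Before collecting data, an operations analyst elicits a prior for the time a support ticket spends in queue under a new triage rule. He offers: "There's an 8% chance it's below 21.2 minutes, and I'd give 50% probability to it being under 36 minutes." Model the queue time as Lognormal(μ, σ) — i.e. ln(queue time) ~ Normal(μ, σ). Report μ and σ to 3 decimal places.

If T ~ Lognormal(μ,σ) then ln T ~ Normal(μ,σ), so the p-quantile of ln T is μ + z_p·σ.
ln(21.2) = 3.054 and ln(36) = 3.584; z_{0.08} = -1.405, z_{0.5} = 0.
σ = (3.584 − 3.054)/(0 − (-1.405)) = 0.377.
μ = 3.054 − (-1.405)·0.377 = 3.584.

μ ≈ 3.584, σ ≈ 0.377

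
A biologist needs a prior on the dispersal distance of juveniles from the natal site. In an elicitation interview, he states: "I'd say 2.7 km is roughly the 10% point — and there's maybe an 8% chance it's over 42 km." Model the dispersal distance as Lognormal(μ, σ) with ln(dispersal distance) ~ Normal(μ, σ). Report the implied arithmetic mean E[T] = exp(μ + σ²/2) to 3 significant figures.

E[T] ≈ 16.8 km

If T ~ Lognormal(μ,σ) then ln T ~ Normal(μ,σ), so the p-quantile of ln T is μ + z_p·σ.
ln(2.7) = 0.9933 and ln(42) = 3.738; z_{0.1} = -1.282, z_{0.92} = 1.405.
σ = (3.738 − 0.9933)/(1.405 − (-1.282)) = 1.022.
μ = 0.9933 − (-1.282)·1.022 = 2.302.
E[T] = exp(μ + σ²/2) = exp(2.302 + 0.5217) = 16.8 km.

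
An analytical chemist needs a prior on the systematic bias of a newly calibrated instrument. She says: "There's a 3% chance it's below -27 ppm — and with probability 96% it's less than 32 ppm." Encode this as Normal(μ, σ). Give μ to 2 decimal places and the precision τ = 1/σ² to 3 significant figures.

μ = 3.56, τ = 0.00379

For Normal(μ,σ), the p-quantile is μ + z_p·σ. Here z_{0.03} = -1.881, z_{0.96} = 1.751.
So -27 = μ − 1.881σ and 32 = μ + 1.751σ.
Subtracting: σ = (32 − -27)/(1.751 − (-1.881)) = 16.25.
Then μ = -27 − (-1.881)·16.25 = 3.56.
Precision τ = 1/σ² = 1/16.25² = 0.00379.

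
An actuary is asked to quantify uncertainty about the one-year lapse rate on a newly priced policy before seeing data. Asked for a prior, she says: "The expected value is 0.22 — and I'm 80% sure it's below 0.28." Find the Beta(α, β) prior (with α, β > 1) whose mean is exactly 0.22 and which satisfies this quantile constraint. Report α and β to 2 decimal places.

α ≈ 6.92, β ≈ 24.54

With mean 0.22 fixed, write α = 0.22s, β = 0.78s where s = α+β.
Need P(θ < 0.28) = 0.8 under Beta(0.22s, 0.78s). Normal approximation: (q−m)/√(m(1−m)/s) ≈ z_{0.8} = 0.842, so s ≈ 0.22·0.78·(0.842)²/(0.28−0.22)² = 33.8.
At s = 33.8: P(θ<0.28) ≈ 0.807. Adjusting to match 0.8 gives s ≈ 31.46.
So α = 0.22·31.46 ≈ 6.92, β = 0.78·31.46 ≈ 24.54.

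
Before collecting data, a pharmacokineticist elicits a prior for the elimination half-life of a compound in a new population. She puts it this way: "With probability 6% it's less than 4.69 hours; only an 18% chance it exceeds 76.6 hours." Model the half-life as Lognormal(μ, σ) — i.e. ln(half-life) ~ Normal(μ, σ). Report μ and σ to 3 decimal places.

μ ≈ 3.304, σ ≈ 1.131

If T ~ Lognormal(μ,σ) then ln T ~ Normal(μ,σ), so the p-quantile of ln T is μ + z_p·σ.
ln(4.69) = 1.545 and ln(76.6) = 4.339; z_{0.06} = -1.555, z_{0.82} = 0.9154.
σ = (4.339 − 1.545)/(0.9154 − (-1.555)) = 1.131.
μ = 1.545 − (-1.555)·1.131 = 3.304.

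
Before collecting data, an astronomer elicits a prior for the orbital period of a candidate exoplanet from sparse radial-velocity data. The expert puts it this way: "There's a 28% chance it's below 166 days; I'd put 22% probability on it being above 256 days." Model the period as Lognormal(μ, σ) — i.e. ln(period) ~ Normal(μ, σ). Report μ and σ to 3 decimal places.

If T ~ Lognormal(μ,σ) then ln T ~ Normal(μ,σ), so the p-quantile of ln T is μ + z_p·σ.
ln(166) = 5.112 and ln(256) = 5.545; z_{0.28} = -0.5828, z_{0.78} = 0.7722.
σ = (5.545 − 5.112)/(0.7722 − (-0.5828)) = 0.320.
μ = 5.112 − (-0.5828)·0.320 = 5.298.

μ ≈ 5.298, σ ≈ 0.320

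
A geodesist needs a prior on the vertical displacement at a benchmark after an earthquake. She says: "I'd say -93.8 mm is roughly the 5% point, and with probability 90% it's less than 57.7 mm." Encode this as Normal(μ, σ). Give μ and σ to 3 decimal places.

For Normal(μ,σ), the p-quantile is μ + z_p·σ. Here z_{0.05} = -1.645, z_{0.9} = 1.282.
So -93.8 = μ − 1.645σ and 57.7 = μ + 1.282σ.
Subtracting: σ = (57.7 − -93.8)/(1.282 − (-1.645)) = 51.770.
Then μ = -93.8 − (-1.645)·51.770 = -8.646.

μ = -8.646, σ = 51.770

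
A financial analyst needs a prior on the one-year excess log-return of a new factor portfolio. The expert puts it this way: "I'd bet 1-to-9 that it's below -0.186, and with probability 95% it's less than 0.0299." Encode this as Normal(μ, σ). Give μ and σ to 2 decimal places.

μ = -0.09, σ = 0.07

The p-quantile of Normal(μ,σ) is μ + z_p·σ, with z_{0.1} = -1.282 and z_{0.95} = 1.645.
Eliminate σ: μ = (z₂·x₁ − z₁·x₂)/(z₂ − z₁) = (1.645·-0.186 − (-1.282)·0.0299)/2.926 = -0.09.
Then σ = (x₂ − x₁)/(z₂ − z₁) = (0.0299 − -0.186)/2.926 = 0.07.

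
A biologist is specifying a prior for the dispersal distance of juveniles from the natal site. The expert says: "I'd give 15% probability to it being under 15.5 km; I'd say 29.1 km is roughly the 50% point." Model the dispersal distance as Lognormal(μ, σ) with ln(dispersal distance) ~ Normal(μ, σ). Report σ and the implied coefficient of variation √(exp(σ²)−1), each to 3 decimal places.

σ ≈ 0.608, CV ≈ 0.668

If T ~ Lognormal(μ,σ) then ln T ~ Normal(μ,σ), so the p-quantile of ln T is μ + z_p·σ.
ln(15.5) = 2.741 and ln(29.1) = 3.371; z_{0.15} = -1.036, z_{0.5} = 0.
σ = (3.371 − 2.741)/(0 − (-1.036)) = 0.608.
μ = 2.741 − (-1.036)·0.608 = 3.371.
CV = √(exp(σ²)−1) = √(exp(0.3694)−1) = 0.668.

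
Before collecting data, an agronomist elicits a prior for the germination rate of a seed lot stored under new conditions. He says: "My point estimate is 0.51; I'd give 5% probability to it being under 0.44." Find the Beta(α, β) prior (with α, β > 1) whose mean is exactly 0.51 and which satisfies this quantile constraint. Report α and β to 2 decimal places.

α ≈ 70.10, β ≈ 67.35

With mean 0.51 fixed, write α = 0.51s, β = 0.49s where s = α+β.
Need P(θ < 0.44) = 0.05 under Beta(0.51s, 0.49s). Normal approximation: (q−m)/√(m(1−m)/s) ≈ z_{0.05} = -1.64, so s ≈ 0.51·0.49·(-1.64)²/(0.44−0.51)² = 138.0.
At s = 138.0: P(θ<0.44) ≈ 0.050. Adjusting to match 0.05 gives s ≈ 137.45.
So α = 0.51·137.45 ≈ 70.10, β = 0.49·137.45 ≈ 67.35.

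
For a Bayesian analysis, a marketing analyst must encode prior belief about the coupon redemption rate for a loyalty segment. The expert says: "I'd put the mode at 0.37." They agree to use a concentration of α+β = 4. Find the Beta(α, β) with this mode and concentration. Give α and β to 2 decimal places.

For α,β > 1 the Beta mode is (α−1)/(α+β−2). With α+β = 4, the mode is (α−1)/2.
Set (α−1)/2 = 0.37 → α = 1 + 0.37·2 = 1.74.
β = 4 − α = 2.26.

α = 1.74, β = 2.26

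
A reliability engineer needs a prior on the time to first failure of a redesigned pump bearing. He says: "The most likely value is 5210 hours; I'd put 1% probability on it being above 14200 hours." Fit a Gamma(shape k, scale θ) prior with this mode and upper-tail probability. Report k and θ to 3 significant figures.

Gamma(k,θ) with k>1 has mode (k−1)θ, so θ = 5210/(k−1).
Need P(X < 14200) = 0.99 with θ tied to k this way. Start at k = 2, θ = 5210: P(X<14200) ≈ 0.756.
Too low — raise k to concentrate. Iterating converges to k ≈ 5.58.
Then θ = 5210/(5.58−1) ≈ 1140.

k ≈ 5.58, θ ≈ 1140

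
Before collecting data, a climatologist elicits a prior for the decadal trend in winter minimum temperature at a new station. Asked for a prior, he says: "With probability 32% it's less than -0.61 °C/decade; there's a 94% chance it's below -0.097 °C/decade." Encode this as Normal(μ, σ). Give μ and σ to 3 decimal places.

The p-quantile of Normal(μ,σ) is μ + z_p·σ, with z_{0.32} = -0.4677 and z_{0.94} = 1.555.
Eliminate σ: μ = (z₂·x₁ − z₁·x₂)/(z₂ − z₁) = (1.555·-0.61 − (-0.4677)·-0.097)/2.022 = -0.491.
Then σ = (x₂ − x₁)/(z₂ − z₁) = (-0.097 − -0.61)/2.022 = 0.254.

μ = -0.491, σ = 0.254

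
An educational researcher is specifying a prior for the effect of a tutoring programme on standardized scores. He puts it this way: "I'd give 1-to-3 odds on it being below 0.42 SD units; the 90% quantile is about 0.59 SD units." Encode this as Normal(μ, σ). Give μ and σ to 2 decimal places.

μ = 0.48, σ = 0.09

For Normal(μ,σ), the p-quantile is μ + z_p·σ. Here z_{0.25} = -0.6745, z_{0.9} = 1.282.
So 0.42 = μ − 0.6745σ and 0.59 = μ + 1.282σ.
Subtracting: σ = (0.59 − 0.42)/(1.282 − (-0.6745)) = 0.09.
Then μ = 0.42 − (-0.6745)·0.09 = 0.48.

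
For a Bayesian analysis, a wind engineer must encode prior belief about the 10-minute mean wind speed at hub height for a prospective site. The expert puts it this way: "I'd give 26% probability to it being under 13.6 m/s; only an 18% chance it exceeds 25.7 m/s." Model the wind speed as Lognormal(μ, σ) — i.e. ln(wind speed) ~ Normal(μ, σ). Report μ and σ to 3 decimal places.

If T ~ Lognormal(μ,σ) then ln T ~ Normal(μ,σ), so the p-quantile of ln T is μ + z_p·σ.
ln(13.6) = 2.61 and ln(25.7) = 3.246; z_{0.26} = -0.6433, z_{0.82} = 0.9154.
σ = (3.246 − 2.61)/(0.9154 − (-0.6433)) = 0.408.
μ = 2.61 − (-0.6433)·0.408 = 2.873.

μ ≈ 2.873, σ ≈ 0.408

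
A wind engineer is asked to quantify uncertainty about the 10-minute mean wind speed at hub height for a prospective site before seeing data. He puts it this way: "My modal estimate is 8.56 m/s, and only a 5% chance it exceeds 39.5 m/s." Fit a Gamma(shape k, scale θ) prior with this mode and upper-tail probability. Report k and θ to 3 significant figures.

Gamma(k,θ) with k>1 has mode (k−1)θ, so θ = 8.56/(k−1).
Need P(X < 39.5) = 0.95 with θ tied to k this way. Start at k = 2, θ = 8.56: P(X<39.5) ≈ 0.944.
Too low — raise k to concentrate. Iterating converges to k ≈ 2.04.
Then θ = 8.56/(2.04−1) ≈ 8.21.

k ≈ 2.04, θ ≈ 8.21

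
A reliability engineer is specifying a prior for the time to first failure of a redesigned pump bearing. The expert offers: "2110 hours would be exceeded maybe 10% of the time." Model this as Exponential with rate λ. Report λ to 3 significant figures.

λ ≈ 0.00109

P(T > 2110.0) = e^(−λ·2110.0) = 0.1, so λ = −ln(0.1)/2110.0 = 0.00109.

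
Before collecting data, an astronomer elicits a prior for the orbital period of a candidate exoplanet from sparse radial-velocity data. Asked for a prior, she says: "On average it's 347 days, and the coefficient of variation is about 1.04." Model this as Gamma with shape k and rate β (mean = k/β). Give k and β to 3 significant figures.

k ≈ 0.925, β ≈ 0.00266

For Gamma(k, rate β): mean = k/β, variance = k/β², so CV = 1/√k.
CV = 1.04, hence k = 1/CV² = 0.925.
Then β = k/mean = 0.925/347 = 0.00266.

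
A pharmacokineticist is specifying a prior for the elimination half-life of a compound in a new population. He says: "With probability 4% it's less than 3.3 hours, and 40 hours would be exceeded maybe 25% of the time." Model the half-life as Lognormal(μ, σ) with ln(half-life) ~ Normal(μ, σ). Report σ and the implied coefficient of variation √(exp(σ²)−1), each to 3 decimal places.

σ ≈ 1.029, CV ≈ 1.372

If T ~ Lognormal(μ,σ) then ln T ~ Normal(μ,σ), so the p-quantile of ln T is μ + z_p·σ.
ln(3.3) = 1.194 and ln(40) = 3.689; z_{0.04} = -1.751, z_{0.75} = 0.6745.
σ = (3.689 − 1.194)/(0.6745 − (-1.751)) = 1.029.
μ = 1.194 − (-1.751)·1.029 = 2.995.
CV = √(exp(σ²)−1) = √(exp(1.0584)−1) = 1.372.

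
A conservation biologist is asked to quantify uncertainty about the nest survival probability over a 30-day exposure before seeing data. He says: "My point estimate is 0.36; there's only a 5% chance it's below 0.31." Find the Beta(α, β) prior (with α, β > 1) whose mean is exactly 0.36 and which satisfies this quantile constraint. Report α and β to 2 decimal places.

α ≈ 87.10, β ≈ 154.85

With mean 0.36 fixed, write α = 0.36s, β = 0.64s where s = α+β.
Need P(θ < 0.31) = 0.05 under Beta(0.36s, 0.64s). Normal approximation: (q−m)/√(m(1−m)/s) ≈ z_{0.05} = -1.64, so s ≈ 0.36·0.64·(-1.64)²/(0.31−0.36)² = 249.3.
At s = 249.3: P(θ<0.31) ≈ 0.047. Adjusting to match 0.05 gives s ≈ 241.96.
So α = 0.36·241.96 ≈ 87.10, β = 0.64·241.96 ≈ 154.85.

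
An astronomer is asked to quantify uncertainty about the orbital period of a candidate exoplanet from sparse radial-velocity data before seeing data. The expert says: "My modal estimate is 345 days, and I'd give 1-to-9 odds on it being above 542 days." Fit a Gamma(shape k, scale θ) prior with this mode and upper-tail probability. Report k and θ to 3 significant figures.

k ≈ 10.2, θ ≈ 37.6

Gamma(k,θ) with k>1 has mode (k−1)θ, so θ = 345/(k−1).
Need P(X < 542) = 0.9 with θ tied to k this way. Start at k = 2, θ = 345: P(X<542) ≈ 0.466.
Too low — raise k to concentrate. Iterating converges to k ≈ 10.2.
Then θ = 345/(10.2−1) ≈ 37.6.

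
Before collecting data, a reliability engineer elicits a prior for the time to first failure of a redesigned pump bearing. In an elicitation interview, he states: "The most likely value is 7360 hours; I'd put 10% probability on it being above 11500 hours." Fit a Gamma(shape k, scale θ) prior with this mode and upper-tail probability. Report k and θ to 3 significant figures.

Gamma(k,θ) with k>1 has mode (k−1)θ, so θ = 7360/(k−1).
Need P(X < 11500) = 0.9 with θ tied to k this way. Start at k = 2, θ = 7360: P(X<11500) ≈ 0.463.
Too low — raise k to concentrate. Iterating converges to k ≈ 10.4.
Then θ = 7360/(10.4−1) ≈ 783.

k ≈ 10.4, θ ≈ 783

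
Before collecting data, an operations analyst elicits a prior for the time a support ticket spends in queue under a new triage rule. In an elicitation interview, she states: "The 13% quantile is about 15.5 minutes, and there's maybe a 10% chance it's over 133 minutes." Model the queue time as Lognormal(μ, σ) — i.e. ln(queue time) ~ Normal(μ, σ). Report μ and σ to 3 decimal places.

μ ≈ 3.746, σ ≈ 0.893

If T ~ Lognormal(μ,σ) then ln T ~ Normal(μ,σ), so the p-quantile of ln T is μ + z_p·σ.
ln(15.5) = 2.741 and ln(133) = 4.89; z_{0.13} = -1.126, z_{0.9} = 1.282.
σ = (4.89 − 2.741)/(1.282 − (-1.126)) = 0.893.
μ = 2.741 − (-1.126)·0.893 = 3.746.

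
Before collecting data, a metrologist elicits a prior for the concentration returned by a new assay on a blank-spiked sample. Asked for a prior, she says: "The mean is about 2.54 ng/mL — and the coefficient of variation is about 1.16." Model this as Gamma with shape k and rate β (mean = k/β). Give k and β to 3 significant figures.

k ≈ 0.743, β ≈ 0.293

For Gamma(k, rate β): mean = k/β, variance = k/β², so CV = 1/√k.
CV = 1.16, hence k = 1/CV² = 0.743.
Then β = k/mean = 0.743/2.54 = 0.293.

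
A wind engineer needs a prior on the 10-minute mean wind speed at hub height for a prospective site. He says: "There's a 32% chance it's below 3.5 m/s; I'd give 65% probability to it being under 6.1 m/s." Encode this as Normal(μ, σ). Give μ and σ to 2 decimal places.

For Normal(μ,σ), the p-quantile is μ + z_p·σ. Here z_{0.32} = -0.4677, z_{0.65} = 0.3853.
So 3.5 = μ − 0.4677σ and 6.1 = μ + 0.3853σ.
Subtracting: σ = (6.1 − 3.5)/(0.3853 − (-0.4677)) = 3.05.
Then μ = 3.5 − (-0.4677)·3.05 = 4.93.

μ = 4.93, σ = 3.05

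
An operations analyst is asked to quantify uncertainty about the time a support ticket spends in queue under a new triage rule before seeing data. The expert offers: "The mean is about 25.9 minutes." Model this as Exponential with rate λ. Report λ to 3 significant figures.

Exponential mean = 1/λ, so λ = 1/25.9 = 0.0386.

λ ≈ 0.0386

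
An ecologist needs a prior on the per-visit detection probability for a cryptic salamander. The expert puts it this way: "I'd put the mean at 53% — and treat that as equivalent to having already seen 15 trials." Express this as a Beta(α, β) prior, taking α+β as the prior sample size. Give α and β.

Under the effective-sample-size interpretation, Beta(α, β) has prior mean α/(α+β) and prior sample size α+β.
So α+β = 15 and α/(α+β) = 0.53, giving α = 0.53·15 = 7.95 and β = 15 − 7.95 = 7.05.

α = 7.95, β = 7.05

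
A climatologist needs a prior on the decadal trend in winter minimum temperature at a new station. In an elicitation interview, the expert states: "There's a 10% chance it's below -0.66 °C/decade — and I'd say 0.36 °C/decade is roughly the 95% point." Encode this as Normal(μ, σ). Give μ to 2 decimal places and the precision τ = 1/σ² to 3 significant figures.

μ = -0.21, τ = 8.23

For Normal(μ,σ), the p-quantile is μ + z_p·σ. Here z_{0.1} = -1.282, z_{0.95} = 1.645.
So -0.66 = μ − 1.282σ and 0.36 = μ + 1.645σ.
Subtracting: σ = (0.36 − -0.66)/(1.645 − (-1.282)) = 0.35.
Then μ = -0.66 − (-1.282)·0.35 = -0.21.
Precision τ = 1/σ² = 1/0.3486² = 8.23.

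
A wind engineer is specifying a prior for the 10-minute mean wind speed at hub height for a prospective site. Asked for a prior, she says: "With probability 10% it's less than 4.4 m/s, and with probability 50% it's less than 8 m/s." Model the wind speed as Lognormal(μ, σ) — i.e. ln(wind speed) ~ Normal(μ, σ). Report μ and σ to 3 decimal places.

If T ~ Lognormal(μ,σ) then ln T ~ Normal(μ,σ), so the p-quantile of ln T is μ + z_p·σ.
ln(4.4) = 1.482 and ln(8) = 2.079; z_{0.1} = -1.282, z_{0.5} = 0.
σ = (2.079 − 1.482)/(0 − (-1.282)) = 0.466.
μ = 1.482 − (-1.282)·0.466 = 2.079.

μ ≈ 2.079, σ ≈ 0.466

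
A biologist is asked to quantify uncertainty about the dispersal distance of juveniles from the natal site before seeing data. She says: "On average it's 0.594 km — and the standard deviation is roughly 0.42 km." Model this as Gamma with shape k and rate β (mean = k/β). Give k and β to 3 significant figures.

For Gamma(k, rate β): mean = k/β, variance = k/β², so CV = 1/√k.
CV = SD/mean = 0.42/0.594 = 0.7071, hence k = 1/CV² = 2.
Then β = k/mean = 2/0.594 = 3.37.

k ≈ 2, β ≈ 3.37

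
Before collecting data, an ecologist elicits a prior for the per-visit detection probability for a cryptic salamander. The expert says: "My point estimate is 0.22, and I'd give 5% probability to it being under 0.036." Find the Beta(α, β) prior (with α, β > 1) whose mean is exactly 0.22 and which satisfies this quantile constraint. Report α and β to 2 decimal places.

With mean 0.22 fixed, write α = 0.22s, β = 0.78s where s = α+β.
Need P(θ < 0.036) = 0.05 under Beta(0.22s, 0.78s). Normal approximation: (q−m)/√(m(1−m)/s) ≈ z_{0.05} = -1.64, so s ≈ 0.22·0.78·(-1.64)²/(0.036−0.22)² = 13.7.
At s = 13.7: P(θ<0.036) ≈ 0.009. Adjusting to match 0.05 gives s ≈ 7.52.
So α = 0.22·7.52 ≈ 1.66, β = 0.78·7.52 ≈ 5.87.

α ≈ 1.66, β ≈ 5.87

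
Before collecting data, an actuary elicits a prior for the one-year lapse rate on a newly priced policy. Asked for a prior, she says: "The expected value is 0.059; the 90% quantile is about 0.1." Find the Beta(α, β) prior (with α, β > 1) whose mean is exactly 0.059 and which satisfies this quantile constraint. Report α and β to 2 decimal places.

With mean 0.059 fixed, write α = 0.059s, β = 0.941s where s = α+β.
Need P(θ < 0.1) = 0.9 under Beta(0.059s, 0.941s). Normal approximation: (q−m)/√(m(1−m)/s) ≈ z_{0.9} = 1.28, so s ≈ 0.059·0.941·(1.28)²/(0.1−0.059)² = 54.2.
At s = 54.2: P(θ<0.1) ≈ 0.893. Adjusting to match 0.9 gives s ≈ 59.20.
So α = 0.059·59.20 ≈ 3.49, β = 0.941·59.20 ≈ 55.71.

α ≈ 3.49, β ≈ 55.71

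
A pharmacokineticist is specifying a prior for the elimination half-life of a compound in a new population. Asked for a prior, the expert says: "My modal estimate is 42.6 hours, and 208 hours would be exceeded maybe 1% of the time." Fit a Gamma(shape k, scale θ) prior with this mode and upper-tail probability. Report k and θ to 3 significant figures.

k ≈ 2.57, θ ≈ 27.1

Gamma(k,θ) with k>1 has mode (k−1)θ, so θ = 42.6/(k−1).
Need P(X < 208) = 0.99 with θ tied to k this way. Start at k = 2, θ = 42.6: P(X<208) ≈ 0.955.
Too low — raise k to concentrate. Iterating converges to k ≈ 2.57.
Then θ = 42.6/(2.57−1) ≈ 27.1.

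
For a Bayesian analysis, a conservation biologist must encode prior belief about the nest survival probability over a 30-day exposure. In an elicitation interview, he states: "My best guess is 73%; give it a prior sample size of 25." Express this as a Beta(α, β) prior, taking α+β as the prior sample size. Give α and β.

α = 18.25, β = 6.75

Under the effective-sample-size interpretation, Beta(α, β) has prior mean α/(α+β) and prior sample size α+β.
So α+β = 25 and α/(α+β) = 0.73, giving α = 0.73·25 = 18.25 and β = 25 − 18.25 = 6.75.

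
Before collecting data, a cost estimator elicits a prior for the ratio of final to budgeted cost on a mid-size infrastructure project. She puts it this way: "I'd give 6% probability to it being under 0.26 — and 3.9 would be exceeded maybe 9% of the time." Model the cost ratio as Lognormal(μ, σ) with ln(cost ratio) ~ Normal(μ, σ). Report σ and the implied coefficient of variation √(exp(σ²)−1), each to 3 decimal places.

If T ~ Lognormal(μ,σ) then ln T ~ Normal(μ,σ), so the p-quantile of ln T is μ + z_p·σ.
ln(0.26) = -1.347 and ln(3.9) = 1.361; z_{0.06} = -1.555, z_{0.91} = 1.341.
σ = (1.361 − -1.347)/(1.341 − (-1.555)) = 0.935.
μ = -1.347 − (-1.555)·0.935 = 0.107.
CV = √(exp(σ²)−1) = √(exp(0.8747)−1) = 1.182.

σ ≈ 0.935, CV ≈ 1.182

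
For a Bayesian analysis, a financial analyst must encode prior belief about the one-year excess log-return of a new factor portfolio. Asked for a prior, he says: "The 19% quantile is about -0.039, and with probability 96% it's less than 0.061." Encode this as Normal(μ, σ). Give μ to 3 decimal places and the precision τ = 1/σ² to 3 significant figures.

For Normal(μ,σ), the p-quantile is μ + z_p·σ. Here z_{0.19} = -0.8779, z_{0.96} = 1.751.
So -0.039 = μ − 0.8779σ and 0.061 = μ + 1.751σ.
Subtracting: σ = (0.061 − -0.039)/(1.751 − (-0.8779)) = 0.038.
Then μ = -0.039 − (-0.8779)·0.038 = -0.006.
Precision τ = 1/σ² = 1/0.03804² = 691.

μ = -0.006, τ = 691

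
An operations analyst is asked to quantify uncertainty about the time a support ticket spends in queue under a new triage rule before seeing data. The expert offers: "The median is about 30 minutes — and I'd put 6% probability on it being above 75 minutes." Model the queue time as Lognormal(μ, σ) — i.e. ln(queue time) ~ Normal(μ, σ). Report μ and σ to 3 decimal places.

If T ~ Lognormal(μ,σ) then ln T ~ Normal(μ,σ), so the p-quantile of ln T is μ + z_p·σ.
ln(30) = 3.401 and ln(75) = 4.317; z_{0.5} = 0, z_{0.94} = 1.555.
σ = (4.317 − 3.401)/(1.555 − (0)) = 0.589.
μ = 3.401 − (0)·0.589 = 3.401.

μ ≈ 3.401, σ ≈ 0.589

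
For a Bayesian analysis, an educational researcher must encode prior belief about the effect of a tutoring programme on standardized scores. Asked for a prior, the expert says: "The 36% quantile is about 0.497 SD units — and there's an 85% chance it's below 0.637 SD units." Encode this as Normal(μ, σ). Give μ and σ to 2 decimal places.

For Normal(μ,σ), the p-quantile is μ + z_p·σ. Here z_{0.36} = -0.3585, z_{0.85} = 1.036.
So 0.497 = μ − 0.3585σ and 0.637 = μ + 1.036σ.
Subtracting: σ = (0.637 − 0.497)/(1.036 − (-0.3585)) = 0.10.
Then μ = 0.497 − (-0.3585)·0.10 = 0.53.

μ = 0.53, σ = 0.10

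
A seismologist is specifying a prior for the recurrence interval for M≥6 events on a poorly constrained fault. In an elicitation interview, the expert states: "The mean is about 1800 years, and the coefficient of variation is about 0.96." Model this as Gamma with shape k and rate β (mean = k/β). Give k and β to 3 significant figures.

k ≈ 1.09, β ≈ 0.000603

For Gamma(k, rate β): mean = k/β, variance = k/β², so CV = 1/√k.
CV = 0.96, hence k = 1/CV² = 1.09.
Then β = k/mean = 1.09/1800 = 0.000603.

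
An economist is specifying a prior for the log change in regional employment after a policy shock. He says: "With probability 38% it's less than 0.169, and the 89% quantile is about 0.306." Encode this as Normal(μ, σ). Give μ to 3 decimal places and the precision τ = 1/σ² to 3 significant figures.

The p-quantile of Normal(μ,σ) is μ + z_p·σ, with z_{0.38} = -0.3055 and z_{0.89} = 1.227.
Eliminate σ: μ = (z₂·x₁ − z₁·x₂)/(z₂ − z₁) = (1.227·0.169 − (-0.3055)·0.306)/1.532 = 0.196.
Then σ = (x₂ − x₁)/(z₂ − z₁) = (0.306 − 0.169)/1.532 = 0.089.
Precision τ = 1/σ² = 1/0.08943² = 125.

μ = 0.196, τ = 125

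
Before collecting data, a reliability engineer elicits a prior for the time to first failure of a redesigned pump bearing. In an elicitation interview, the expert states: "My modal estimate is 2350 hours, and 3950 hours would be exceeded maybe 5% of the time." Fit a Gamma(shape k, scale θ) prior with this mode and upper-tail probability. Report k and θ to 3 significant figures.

k ≈ 11.4, θ ≈ 227

Gamma(k,θ) with k>1 has mode (k−1)θ, so θ = 2350/(k−1).
Need P(X < 3950) = 0.95 with θ tied to k this way. Start at k = 2, θ = 2350: P(X<3950) ≈ 0.501.
Too low — raise k to concentrate. Iterating converges to k ≈ 11.4.
Then θ = 2350/(11.4−1) ≈ 227.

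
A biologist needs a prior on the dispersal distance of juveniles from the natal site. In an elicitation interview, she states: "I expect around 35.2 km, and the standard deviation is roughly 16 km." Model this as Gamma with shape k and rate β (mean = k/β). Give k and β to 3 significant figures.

For Gamma(k, rate β): mean = k/β, variance = k/β², so CV = 1/√k.
CV = SD/mean = 16/35.2 = 0.4545, hence k = 1/CV² = 4.84.
Then β = k/mean = 4.84/35.2 = 0.138.

k ≈ 4.84, β ≈ 0.138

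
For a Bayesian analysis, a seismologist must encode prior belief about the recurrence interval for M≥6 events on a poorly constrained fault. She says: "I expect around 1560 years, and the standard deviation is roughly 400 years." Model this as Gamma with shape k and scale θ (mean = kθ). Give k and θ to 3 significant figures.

For Gamma(k, scale θ): mean = kθ, variance = kθ², so CV = 1/√k.
CV = SD/mean = 400/1560 = 0.2564, hence k = 1/CV² = 15.2.
Then θ = mean/k = 1560/15.2 = 103.

k ≈ 15.2, θ ≈ 103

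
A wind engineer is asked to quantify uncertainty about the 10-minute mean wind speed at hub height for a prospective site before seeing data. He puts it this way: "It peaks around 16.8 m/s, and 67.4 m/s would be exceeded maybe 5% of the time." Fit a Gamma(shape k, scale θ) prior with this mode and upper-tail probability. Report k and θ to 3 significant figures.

k ≈ 2.3, θ ≈ 12.9

Gamma(k,θ) with k>1 has mode (k−1)θ, so θ = 16.8/(k−1).
Need P(X < 67.4) = 0.95 with θ tied to k this way. Start at k = 2, θ = 16.8: P(X<67.4) ≈ 0.909.
Too low — raise k to concentrate. Iterating converges to k ≈ 2.3.
Then θ = 16.8/(2.3−1) ≈ 12.9.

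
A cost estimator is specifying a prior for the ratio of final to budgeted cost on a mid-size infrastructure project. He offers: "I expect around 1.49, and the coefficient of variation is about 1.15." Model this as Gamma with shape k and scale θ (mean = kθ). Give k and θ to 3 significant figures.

k ≈ 0.756, θ ≈ 1.97

For Gamma(k, scale θ): mean = kθ, variance = kθ², so CV = 1/√k.
CV = 1.15, hence k = 1/CV² = 0.756.
Then θ = mean/k = 1.49/0.756 = 1.97.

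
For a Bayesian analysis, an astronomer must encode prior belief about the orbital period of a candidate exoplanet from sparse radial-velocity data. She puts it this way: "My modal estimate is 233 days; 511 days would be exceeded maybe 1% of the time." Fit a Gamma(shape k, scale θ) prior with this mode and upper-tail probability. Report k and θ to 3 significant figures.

k ≈ 8.82, θ ≈ 29.8

Gamma(k,θ) with k>1 has mode (k−1)θ, so θ = 233/(k−1).
Need P(X < 511) = 0.99 with θ tied to k this way. Start at k = 2, θ = 233: P(X<511) ≈ 0.644.
Too low — raise k to concentrate. Iterating converges to k ≈ 8.82.
Then θ = 233/(8.82−1) ≈ 29.8.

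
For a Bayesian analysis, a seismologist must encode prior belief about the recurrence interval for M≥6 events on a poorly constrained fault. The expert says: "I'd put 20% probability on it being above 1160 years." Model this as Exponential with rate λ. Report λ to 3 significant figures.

P(T > 1160.0) = e^(−λ·1160.0) = 0.2, so λ = −ln(0.2)/1160.0 = 0.00139.

λ ≈ 0.00139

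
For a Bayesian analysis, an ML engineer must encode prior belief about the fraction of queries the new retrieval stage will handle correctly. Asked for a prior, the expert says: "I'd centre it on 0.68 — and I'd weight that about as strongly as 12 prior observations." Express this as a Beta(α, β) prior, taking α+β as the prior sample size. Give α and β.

α = 8.16, β = 3.84

Under the effective-sample-size interpretation, Beta(α, β) has prior mean α/(α+β) and prior sample size α+β.
So α+β = 12 and α/(α+β) = 0.68, giving α = 0.68·12 = 8.16 and β = 12 − 8.16 = 3.84.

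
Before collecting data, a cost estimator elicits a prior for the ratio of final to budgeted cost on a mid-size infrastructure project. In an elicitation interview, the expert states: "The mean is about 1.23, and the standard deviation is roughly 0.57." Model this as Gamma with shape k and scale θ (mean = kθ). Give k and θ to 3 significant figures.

For Gamma(k, scale θ): mean = kθ, variance = kθ², so CV = 1/√k.
CV = SD/mean = 0.57/1.23 = 0.4634, hence k = 1/CV² = 4.66.
Then θ = mean/k = 1.23/4.66 = 0.264.

k ≈ 4.66, θ ≈ 0.264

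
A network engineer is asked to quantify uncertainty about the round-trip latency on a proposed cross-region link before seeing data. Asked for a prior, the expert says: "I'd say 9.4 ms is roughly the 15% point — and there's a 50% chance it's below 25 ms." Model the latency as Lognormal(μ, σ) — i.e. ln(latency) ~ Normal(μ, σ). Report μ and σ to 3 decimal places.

μ ≈ 3.219, σ ≈ 0.944

If T ~ Lognormal(μ,σ) then ln T ~ Normal(μ,σ), so the p-quantile of ln T is μ + z_p·σ.
ln(9.4) = 2.241 and ln(25) = 3.219; z_{0.15} = -1.036, z_{0.5} = 0.
σ = (3.219 − 2.241)/(0 − (-1.036)) = 0.944.
μ = 2.241 − (-1.036)·0.944 = 3.219.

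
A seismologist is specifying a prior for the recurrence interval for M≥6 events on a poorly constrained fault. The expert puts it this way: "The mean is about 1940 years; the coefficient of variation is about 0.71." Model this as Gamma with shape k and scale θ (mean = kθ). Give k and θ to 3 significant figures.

k ≈ 1.98, θ ≈ 978

For Gamma(k, scale θ): mean = kθ, variance = kθ², so CV = 1/√k.
CV = 0.71, hence k = 1/CV² = 1.98.
Then θ = mean/k = 1940/1.98 = 978.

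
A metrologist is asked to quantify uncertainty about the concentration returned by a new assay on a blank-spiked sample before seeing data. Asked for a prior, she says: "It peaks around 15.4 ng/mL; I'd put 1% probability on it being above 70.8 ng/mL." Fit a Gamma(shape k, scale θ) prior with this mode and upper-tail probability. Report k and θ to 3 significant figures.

Gamma(k,θ) with k>1 has mode (k−1)θ, so θ = 15.4/(k−1).
Need P(X < 70.8) = 0.99 with θ tied to k this way. Start at k = 2, θ = 15.4: P(X<70.8) ≈ 0.944.
Too low — raise k to concentrate. Iterating converges to k ≈ 2.73.
Then θ = 15.4/(2.73−1) ≈ 8.92.

k ≈ 2.73, θ ≈ 8.92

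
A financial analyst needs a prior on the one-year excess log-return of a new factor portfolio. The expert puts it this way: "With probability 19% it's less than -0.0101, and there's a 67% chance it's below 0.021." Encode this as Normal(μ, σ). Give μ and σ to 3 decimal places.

The p-quantile of Normal(μ,σ) is μ + z_p·σ, with z_{0.19} = -0.8779 and z_{0.67} = 0.4399.
Eliminate σ: μ = (z₂·x₁ − z₁·x₂)/(z₂ − z₁) = (0.4399·-0.0101 − (-0.8779)·0.021)/1.318 = 0.011.
Then σ = (x₂ − x₁)/(z₂ − z₁) = (0.021 − -0.0101)/1.318 = 0.024.

μ = 0.011, σ = 0.024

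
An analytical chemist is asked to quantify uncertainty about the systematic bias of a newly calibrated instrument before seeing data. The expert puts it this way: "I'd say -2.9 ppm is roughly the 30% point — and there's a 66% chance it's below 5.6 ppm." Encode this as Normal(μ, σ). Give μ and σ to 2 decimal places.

The p-quantile of Normal(μ,σ) is μ + z_p·σ, with z_{0.3} = -0.5244 and z_{0.66} = 0.4125.
Eliminate σ: μ = (z₂·x₁ − z₁·x₂)/(z₂ − z₁) = (0.4125·-2.9 − (-0.5244)·5.6)/0.9369 = 1.86.
Then σ = (x₂ − x₁)/(z₂ − z₁) = (5.6 − -2.9)/0.9369 = 9.07.

μ = 1.86, σ = 9.07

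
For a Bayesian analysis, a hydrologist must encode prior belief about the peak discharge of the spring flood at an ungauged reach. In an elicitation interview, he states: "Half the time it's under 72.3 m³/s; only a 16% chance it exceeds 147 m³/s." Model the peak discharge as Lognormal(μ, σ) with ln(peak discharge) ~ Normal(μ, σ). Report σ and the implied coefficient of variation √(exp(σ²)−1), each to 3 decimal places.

If T ~ Lognormal(μ,σ) then ln T ~ Normal(μ,σ), so the p-quantile of ln T is μ + z_p·σ.
ln(72.3) = 4.281 and ln(147) = 4.99; z_{0.5} = 0, z_{0.84} = 0.9945.
σ = (4.99 − 4.281)/(0.9945 − (0)) = 0.714.
μ = 4.281 − (0)·0.714 = 4.281.
CV = √(exp(σ²)−1) = √(exp(0.5092)−1) = 0.815.

σ ≈ 0.714, CV ≈ 0.815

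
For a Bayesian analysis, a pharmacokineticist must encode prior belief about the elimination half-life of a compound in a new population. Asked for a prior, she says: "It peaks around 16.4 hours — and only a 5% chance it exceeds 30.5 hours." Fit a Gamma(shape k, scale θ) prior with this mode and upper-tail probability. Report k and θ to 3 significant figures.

k ≈ 8.23, θ ≈ 2.27

Gamma(k,θ) with k>1 has mode (k−1)θ, so θ = 16.4/(k−1).
Need P(X < 30.5) = 0.95 with θ tied to k this way. Start at k = 2, θ = 16.4: P(X<30.5) ≈ 0.555.
Too low — raise k to concentrate. Iterating converges to k ≈ 8.23.
Then θ = 16.4/(8.23−1) ≈ 2.27.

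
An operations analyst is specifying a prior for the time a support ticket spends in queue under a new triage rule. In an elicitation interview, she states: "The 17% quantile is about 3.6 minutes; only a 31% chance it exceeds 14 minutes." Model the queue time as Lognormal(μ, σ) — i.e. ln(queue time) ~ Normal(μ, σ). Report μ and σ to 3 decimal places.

If T ~ Lognormal(μ,σ) then ln T ~ Normal(μ,σ), so the p-quantile of ln T is μ + z_p·σ.
ln(3.6) = 1.281 and ln(14) = 2.639; z_{0.17} = -0.9542, z_{0.69} = 0.4959.
σ = (2.639 − 1.281)/(0.4959 − (-0.9542)) = 0.937.
μ = 1.281 − (-0.9542)·0.937 = 2.175.

μ ≈ 2.175, σ ≈ 0.937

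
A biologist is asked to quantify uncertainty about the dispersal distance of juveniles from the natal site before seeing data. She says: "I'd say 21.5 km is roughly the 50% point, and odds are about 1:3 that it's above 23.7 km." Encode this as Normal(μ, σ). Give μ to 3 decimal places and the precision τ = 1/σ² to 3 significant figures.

μ = 21.500, τ = 0.094

For Normal(μ,σ), the p-quantile is μ + z_p·σ. Here z_{0.5} = 0, z_{0.75} = 0.6745.
So 21.5 = μ + 0σ and 23.7 = μ + 0.6745σ.
Subtracting: σ = (23.7 − 21.5)/(0.6745 − (0)) = 3.262.
Then μ = 21.5 − (0)·3.262 = 21.500.
Precision τ = 1/σ² = 1/3.262² = 0.094.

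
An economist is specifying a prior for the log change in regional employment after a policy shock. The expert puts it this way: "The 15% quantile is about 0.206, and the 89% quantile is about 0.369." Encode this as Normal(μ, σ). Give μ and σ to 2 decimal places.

μ = 0.28, σ = 0.07

The p-quantile of Normal(μ,σ) is μ + z_p·σ, with z_{0.15} = -1.036 and z_{0.89} = 1.227.
Eliminate σ: μ = (z₂·x₁ − z₁·x₂)/(z₂ − z₁) = (1.227·0.206 − (-1.036)·0.369)/2.263 = 0.28.
Then σ = (x₂ − x₁)/(z₂ − z₁) = (0.369 − 0.206)/2.263 = 0.07.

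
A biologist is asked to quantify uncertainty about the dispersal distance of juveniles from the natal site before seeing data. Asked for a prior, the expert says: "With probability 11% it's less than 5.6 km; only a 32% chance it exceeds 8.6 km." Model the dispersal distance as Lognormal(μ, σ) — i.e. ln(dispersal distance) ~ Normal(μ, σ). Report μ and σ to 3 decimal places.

If T ~ Lognormal(μ,σ) then ln T ~ Normal(μ,σ), so the p-quantile of ln T is μ + z_p·σ.
ln(5.6) = 1.723 and ln(8.6) = 2.152; z_{0.11} = -1.227, z_{0.68} = 0.4677.
σ = (2.152 − 1.723)/(0.4677 − (-1.227)) = 0.253.
μ = 1.723 − (-1.227)·0.253 = 2.033.

μ ≈ 2.033, σ ≈ 0.253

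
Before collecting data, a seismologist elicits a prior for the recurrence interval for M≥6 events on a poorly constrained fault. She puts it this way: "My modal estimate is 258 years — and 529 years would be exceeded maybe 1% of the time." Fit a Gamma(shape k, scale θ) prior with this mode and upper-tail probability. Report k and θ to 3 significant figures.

k ≈ 10.5, θ ≈ 27.2

Gamma(k,θ) with k>1 has mode (k−1)θ, so θ = 258/(k−1).
Need P(X < 529) = 0.99 with θ tied to k this way. Start at k = 2, θ = 258: P(X<529) ≈ 0.607.
Too low — raise k to concentrate. Iterating converges to k ≈ 10.5.
Then θ = 258/(10.5−1) ≈ 27.2.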